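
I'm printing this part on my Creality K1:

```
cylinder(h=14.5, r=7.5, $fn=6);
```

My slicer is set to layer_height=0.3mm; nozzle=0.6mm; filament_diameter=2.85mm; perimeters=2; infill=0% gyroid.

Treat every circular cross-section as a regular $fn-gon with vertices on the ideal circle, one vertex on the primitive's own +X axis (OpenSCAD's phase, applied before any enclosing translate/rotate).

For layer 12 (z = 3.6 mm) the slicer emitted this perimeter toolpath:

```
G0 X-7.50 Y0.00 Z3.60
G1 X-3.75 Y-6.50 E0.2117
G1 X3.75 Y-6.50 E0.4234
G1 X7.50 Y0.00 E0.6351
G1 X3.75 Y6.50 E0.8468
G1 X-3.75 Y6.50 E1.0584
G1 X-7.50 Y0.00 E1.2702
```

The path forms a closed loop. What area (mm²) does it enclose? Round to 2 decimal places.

146.25 mm²

Apply the shoelace formula to the sequence of (X, Y) vertices; enclosed area = 146.25 mm².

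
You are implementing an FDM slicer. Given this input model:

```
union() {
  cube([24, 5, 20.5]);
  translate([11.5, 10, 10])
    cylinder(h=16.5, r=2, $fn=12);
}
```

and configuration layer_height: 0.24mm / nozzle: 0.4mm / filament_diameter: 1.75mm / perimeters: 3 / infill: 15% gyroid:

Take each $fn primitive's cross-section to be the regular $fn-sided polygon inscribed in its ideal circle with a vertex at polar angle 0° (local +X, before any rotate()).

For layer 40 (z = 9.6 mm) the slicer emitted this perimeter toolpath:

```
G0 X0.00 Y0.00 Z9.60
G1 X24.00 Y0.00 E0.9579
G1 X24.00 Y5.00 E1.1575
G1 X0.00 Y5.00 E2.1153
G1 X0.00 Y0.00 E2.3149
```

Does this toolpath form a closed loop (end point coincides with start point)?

yes

Start point (G0): (0.00, 0.00). End point (last G1): the path returns to the start — closed.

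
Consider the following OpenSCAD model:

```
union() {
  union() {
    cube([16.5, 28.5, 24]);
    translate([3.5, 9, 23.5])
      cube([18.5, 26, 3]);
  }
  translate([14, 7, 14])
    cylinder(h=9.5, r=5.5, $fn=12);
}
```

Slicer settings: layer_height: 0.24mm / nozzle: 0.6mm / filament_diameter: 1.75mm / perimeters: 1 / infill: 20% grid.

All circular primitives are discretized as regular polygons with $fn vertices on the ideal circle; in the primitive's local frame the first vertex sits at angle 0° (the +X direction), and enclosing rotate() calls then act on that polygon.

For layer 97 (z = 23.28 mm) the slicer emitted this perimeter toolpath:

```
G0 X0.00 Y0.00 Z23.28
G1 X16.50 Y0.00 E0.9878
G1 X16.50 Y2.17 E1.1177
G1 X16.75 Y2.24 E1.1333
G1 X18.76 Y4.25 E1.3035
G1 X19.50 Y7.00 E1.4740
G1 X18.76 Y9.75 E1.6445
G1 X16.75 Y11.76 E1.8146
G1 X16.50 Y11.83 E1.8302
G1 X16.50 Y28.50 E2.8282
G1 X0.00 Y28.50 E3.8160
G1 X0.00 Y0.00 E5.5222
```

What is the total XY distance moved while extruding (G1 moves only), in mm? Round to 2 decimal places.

92.24 mm

Sum the Euclidean lengths of each G1 segment: total = 92.24 mm.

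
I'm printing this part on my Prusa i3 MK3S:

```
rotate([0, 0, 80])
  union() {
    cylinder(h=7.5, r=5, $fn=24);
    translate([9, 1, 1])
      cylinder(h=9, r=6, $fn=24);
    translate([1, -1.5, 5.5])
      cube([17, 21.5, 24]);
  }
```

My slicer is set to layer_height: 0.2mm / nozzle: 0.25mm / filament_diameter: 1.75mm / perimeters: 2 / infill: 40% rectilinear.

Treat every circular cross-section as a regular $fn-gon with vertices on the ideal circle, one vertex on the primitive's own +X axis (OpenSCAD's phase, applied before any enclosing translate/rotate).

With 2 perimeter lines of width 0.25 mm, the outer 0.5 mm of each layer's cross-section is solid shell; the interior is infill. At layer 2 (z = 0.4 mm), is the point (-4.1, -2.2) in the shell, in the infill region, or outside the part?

At z = 0.4 mm: the cylinder: section is a regular 24-gon, circumradius r=5; the cylinder at (9, 1) does not reach this height (z outside [1, 10]); the cube at (1, -1.5) is absent (z outside [5.5, 29.5]); Taking the union: only the r=5 cylinder is present, so the union is just that shape — 1 connected region; (whole slice rotated 80° about Z — lengths, areas and connectivity unchanged). Overall, the cross-section is a single solid region. Undo the 80° rotation: the query point maps to (-2.879, 3.656) in the un-rotated model frame. The nearest boundary edge runs (-2.50, 4.33)→(-3.54, 3.54); distance from the point to it = 0.30 mm. The point is inside the cross-section, 0.30 mm from the nearest boundary — within the 0.5 mm shell band (2 × 0.25).

shell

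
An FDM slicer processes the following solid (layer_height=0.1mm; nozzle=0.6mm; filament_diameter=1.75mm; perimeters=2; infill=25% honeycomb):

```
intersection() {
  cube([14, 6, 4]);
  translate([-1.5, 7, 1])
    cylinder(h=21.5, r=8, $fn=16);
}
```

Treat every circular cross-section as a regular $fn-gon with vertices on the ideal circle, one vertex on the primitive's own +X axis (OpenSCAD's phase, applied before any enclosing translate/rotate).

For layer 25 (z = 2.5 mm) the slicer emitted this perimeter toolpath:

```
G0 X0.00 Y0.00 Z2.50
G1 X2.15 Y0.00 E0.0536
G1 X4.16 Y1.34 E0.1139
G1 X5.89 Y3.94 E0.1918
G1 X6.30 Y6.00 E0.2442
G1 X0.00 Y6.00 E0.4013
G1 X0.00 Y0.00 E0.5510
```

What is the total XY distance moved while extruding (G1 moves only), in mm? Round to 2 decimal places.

Sum the Euclidean lengths of each G1 segment: total = 22.09 mm.

22.09 mm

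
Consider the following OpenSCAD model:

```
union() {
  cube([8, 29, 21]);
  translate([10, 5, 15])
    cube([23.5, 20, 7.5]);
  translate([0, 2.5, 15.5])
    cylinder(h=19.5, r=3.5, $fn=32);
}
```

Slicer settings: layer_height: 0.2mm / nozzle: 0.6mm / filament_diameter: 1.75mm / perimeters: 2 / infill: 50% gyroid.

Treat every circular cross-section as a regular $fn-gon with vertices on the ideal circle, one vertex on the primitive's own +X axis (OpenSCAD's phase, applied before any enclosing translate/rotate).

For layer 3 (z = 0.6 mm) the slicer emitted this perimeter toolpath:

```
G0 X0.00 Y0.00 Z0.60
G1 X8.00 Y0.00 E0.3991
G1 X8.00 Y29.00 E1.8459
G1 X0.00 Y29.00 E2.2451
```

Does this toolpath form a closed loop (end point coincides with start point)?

no

Start point (G0): (0.00, 0.00). End point (last G1): the path does not return to the start — open.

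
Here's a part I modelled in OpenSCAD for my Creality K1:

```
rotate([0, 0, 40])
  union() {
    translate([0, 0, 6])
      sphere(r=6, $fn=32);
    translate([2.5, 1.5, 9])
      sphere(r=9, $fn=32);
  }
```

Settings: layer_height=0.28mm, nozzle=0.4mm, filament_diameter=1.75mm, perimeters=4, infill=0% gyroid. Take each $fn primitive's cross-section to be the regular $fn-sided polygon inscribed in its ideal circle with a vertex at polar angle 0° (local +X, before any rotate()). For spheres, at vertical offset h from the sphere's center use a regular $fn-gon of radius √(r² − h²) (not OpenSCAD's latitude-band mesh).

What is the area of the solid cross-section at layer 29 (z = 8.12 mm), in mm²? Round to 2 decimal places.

250.42 mm²

At z = 8.12 mm: the r=6 sphere slices to a regular 32-gon of circumradius 5.613 (√(r²−h²) with h=2.12 from center) (area = (32/2)·5.613²·sin(360°/32) = 98.34 mm²); the r=9 sphere at (2.5, 1.5) contributes a regular 32-gon of circumradius √(9²−0.88²) = 8.957 (area = (32/2)·8.957²·sin(360°/32) = 250.42 mm²); Combining (union): the r=6 sphere lies entirely inside the r=9 sphere at (2.5, 1.5), so the union is just the r=9 sphere at (2.5, 1.5) — area = 250.42 mm²; (whole slice rotated 40° about Z — lengths, areas and connectivity unchanged). Overall, the cross-section is a single solid region. Net area = 250.42 mm².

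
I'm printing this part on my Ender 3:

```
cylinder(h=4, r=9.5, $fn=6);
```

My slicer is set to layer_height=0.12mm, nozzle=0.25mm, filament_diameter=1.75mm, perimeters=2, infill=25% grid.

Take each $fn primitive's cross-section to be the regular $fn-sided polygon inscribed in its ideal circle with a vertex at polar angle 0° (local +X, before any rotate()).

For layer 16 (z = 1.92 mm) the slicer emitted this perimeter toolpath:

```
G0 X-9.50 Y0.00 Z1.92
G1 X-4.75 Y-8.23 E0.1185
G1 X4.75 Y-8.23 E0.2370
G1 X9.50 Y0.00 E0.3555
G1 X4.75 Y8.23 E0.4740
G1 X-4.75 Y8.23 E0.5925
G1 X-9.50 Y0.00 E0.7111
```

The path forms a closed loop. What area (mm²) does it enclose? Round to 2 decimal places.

Apply the shoelace formula to the sequence of (X, Y) vertices; enclosed area = 234.56 mm².

234.56 mm²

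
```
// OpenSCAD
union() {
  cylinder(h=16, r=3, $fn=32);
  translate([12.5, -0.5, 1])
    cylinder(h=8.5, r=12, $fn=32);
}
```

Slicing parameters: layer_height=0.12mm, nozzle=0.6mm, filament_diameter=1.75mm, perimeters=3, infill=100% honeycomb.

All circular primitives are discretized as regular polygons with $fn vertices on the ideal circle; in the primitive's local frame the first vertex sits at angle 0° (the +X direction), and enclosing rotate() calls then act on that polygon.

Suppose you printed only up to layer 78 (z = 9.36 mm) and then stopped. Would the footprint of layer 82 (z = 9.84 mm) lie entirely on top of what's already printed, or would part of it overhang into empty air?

entirely on top

Compare the two slices. At z = 9.36: the r=3 cylinder gives a regular 32-gon of circumradius 3 (constant along its height) (area = (32/2)·3.000²·sin(360°/32) = 28.09 mm²); the cylinder at (12.5, -0.5): section is a regular 32-gon, circumradius r=12 (area = (32/2)·12.000²·sin(360°/32) = 449.49 mm²); Combining (union): the regions partially overlap — summed areas 477.58 mm² minus the doubly-counted overlap 10.10 mm² gives 467.48 mm² — area = 467.48 mm². At z = 9.84: the r=3 cylinder gives a regular 32-gon of circumradius 3 (constant along its height) (area = (32/2)·3.000²·sin(360°/32) = 28.09 mm²); the cylinder at (12.5, -0.5) is not intersected at this z (z outside [1, 9.5]); Merging all regions: only the r=3 cylinder is present, so the union is just that shape — area = 28.09 mm². Checking containment: the cross-section at z = 9.84 is a subset of the cross-section at z = 9.36.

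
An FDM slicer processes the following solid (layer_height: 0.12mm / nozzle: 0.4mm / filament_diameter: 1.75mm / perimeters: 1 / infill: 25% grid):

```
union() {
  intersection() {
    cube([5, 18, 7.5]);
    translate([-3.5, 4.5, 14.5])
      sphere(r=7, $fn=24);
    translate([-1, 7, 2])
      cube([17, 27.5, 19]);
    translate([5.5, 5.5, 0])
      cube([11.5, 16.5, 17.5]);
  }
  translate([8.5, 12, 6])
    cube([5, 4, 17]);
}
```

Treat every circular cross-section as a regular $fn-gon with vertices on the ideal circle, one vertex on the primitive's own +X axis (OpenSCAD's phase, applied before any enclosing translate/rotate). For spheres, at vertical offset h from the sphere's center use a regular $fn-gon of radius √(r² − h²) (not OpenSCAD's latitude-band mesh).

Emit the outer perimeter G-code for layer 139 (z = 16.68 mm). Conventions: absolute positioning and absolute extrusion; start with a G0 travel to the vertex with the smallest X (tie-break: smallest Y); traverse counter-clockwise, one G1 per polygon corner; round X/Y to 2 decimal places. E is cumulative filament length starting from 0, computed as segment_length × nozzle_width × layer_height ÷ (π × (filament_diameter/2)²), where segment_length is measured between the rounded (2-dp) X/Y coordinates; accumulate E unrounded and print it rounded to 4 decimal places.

At z = 16.68 mm: the cube is not intersected at this z (z outside [0, 7.5]); the r=7 sphere at (-3.5, 4.5) slices to a regular 24-gon of circumradius 6.652 (√(r²−h²) with h=2.18 from center); the cube at (-1, 7) (footprint 17×27.5) is included at this height; the 11.5×16.5 cube at (5.5, 5.5) contributes its full rectangle; After intersecting: at least one operand is absent at this height, so nothing remains; the cube at (8.5, 12) is present — its section is the full 5×4 rectangle; Merging all regions: only the 5×4 cube at (8.5, 12) is present, so the union is just that shape — 1 connected region. The outline is a single polygon with 4 vertices. Extrusion per mm of travel: 0.4 × 0.12 / (π × 0.875²) = 0.019956. Accumulating E over each segment gives final E = 0.3592.

G0 X8.50 Y12.00 Z16.68
G1 X13.50 Y12.00 E0.0998
G1 X13.50 Y16.00 E0.1796
G1 X8.50 Y16.00 E0.2794
G1 X8.50 Y12.00 E0.3592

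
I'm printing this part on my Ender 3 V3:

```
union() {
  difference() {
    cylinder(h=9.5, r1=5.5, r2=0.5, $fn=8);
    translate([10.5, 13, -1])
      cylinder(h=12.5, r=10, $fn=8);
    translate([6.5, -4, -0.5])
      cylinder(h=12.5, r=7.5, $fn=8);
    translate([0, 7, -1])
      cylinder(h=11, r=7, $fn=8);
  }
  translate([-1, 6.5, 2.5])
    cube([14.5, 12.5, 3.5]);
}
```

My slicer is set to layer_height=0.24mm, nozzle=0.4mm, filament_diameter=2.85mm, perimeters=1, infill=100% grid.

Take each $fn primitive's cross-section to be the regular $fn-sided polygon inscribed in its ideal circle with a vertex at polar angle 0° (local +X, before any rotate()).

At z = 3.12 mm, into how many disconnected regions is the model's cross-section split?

2

At z = 3.12 mm: the cone contributes a regular 8-gon of circumradius 3.858 (interpolated between r1=5.5 and r2=0.5 at t=0.328); the cylinder at (10.5, 13): section is a regular 8-gon, circumradius r=10; the r=7.5 cylinder at (6.5, -4) contributes a regular 8-gon of circumradius 7.5; the cylinder at (0, 7): section is a regular 8-gon, circumradius r=7; Taking the first minus the rest: starting from the cone, the r=10 cylinder at (10.5, 13) misses the remaining region (no effect); the r=7.5 cylinder at (6.5, -4) partially overlaps it — only the 15.18 mm² overlap (of its 159.10 mm²) is removed, clipping the outline; the r=7 cylinder at (0, 7) partially overlaps it — only the 14.05 mm² overlap (of its 138.59 mm²) is removed, clipping the outline — 1 connected region; the cube at (-1, 6.5) (footprint 14.5×12.5) is included at this height; Taking the union: the 2 present regions are separate (no shared area or edge), so areas and boundary lengths simply add and each stays a separate island — 2 connected regions. The result has 2 disconnected regions.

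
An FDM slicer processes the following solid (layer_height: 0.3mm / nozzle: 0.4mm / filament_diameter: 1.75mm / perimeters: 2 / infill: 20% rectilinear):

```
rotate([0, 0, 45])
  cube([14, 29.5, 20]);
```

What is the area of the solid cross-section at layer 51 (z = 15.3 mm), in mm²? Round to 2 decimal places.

413.00 mm²

At z = 15.3 mm: the cube (footprint 14×29.5) is included at this height (area 413.00 mm²); (whole slice rotated 45° about Z — lengths, areas and connectivity unchanged). Overall, the cross-section is a single solid region. Net area = 413.00 mm².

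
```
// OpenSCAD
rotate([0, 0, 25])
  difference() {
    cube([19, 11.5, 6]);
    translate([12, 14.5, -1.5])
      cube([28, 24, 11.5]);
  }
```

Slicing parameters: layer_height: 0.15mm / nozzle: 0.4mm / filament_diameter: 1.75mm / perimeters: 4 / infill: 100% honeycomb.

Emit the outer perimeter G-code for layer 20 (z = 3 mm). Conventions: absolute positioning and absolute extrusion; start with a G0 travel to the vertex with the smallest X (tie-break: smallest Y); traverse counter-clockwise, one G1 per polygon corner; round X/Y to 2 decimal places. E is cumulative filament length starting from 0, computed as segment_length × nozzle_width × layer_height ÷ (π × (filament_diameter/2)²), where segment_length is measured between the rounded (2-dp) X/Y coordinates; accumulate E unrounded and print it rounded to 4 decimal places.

G0 X-4.86 Y10.42 Z3.00
G1 X0.00 Y0.00 E0.2868
G1 X17.22 Y8.03 E0.7608
G1 X12.36 Y18.45 E1.0476
G1 X-4.86 Y10.42 E1.5215

At z = 3 mm: the 19×11.5 cube contributes its full rectangle; the 28×24 cube at (12, 14.5) contributes its full rectangle; Taking the first minus the rest: starting from the 19×11.5 cube, the 28×24 cube at (12, 14.5) misses the remaining region (no effect) — 1 connected region; (rotated 25° about Z; rotation is an isometry so areas/perimeters/island counts are preserved). The outline is a single polygon with 4 vertices. Extrusion per mm of travel: 0.4 × 0.15 / (π × 0.875²) = 0.024945. Accumulating E over each segment gives final E = 1.5215.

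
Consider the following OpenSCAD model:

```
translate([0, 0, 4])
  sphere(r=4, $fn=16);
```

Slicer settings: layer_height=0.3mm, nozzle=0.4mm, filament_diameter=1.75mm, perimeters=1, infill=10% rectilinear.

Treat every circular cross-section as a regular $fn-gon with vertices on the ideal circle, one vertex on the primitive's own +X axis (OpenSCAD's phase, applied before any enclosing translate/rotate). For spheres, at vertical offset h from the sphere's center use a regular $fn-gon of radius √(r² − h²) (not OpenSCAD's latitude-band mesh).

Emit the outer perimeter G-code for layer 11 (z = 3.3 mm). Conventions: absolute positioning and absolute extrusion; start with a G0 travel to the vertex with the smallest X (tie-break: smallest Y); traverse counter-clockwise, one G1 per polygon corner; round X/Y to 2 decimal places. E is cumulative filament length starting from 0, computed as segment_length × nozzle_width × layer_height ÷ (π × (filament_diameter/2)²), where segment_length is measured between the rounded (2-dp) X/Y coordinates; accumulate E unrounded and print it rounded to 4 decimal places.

G0 X-3.94 Y0.00 Z3.30
G1 X-3.64 Y-1.51 E0.0768
G1 X-2.78 Y-2.78 E0.1533
G1 X-1.51 Y-3.64 E0.2298
G1 X0.00 Y-3.94 E0.3067
G1 X1.51 Y-3.64 E0.3835
G1 X2.78 Y-2.78 E0.4600
G1 X3.64 Y-1.51 E0.5365
G1 X3.94 Y0.00 E0.6133
G1 X3.64 Y1.51 E0.6901
G1 X2.78 Y2.78 E0.7666
G1 X1.51 Y3.64 E0.8432
G1 X0.00 Y3.94 E0.9200
G1 X-1.51 Y3.64 E0.9968
G1 X-2.78 Y2.78 E1.0733
G1 X-3.64 Y1.51 E1.1498
G1 X-3.94 Y0.00 E1.2266

At z = 3.3 mm: the r=4 sphere contributes a regular 16-gon of circumradius √(4²−0.7²) = 3.938. The outline is a single polygon with 16 vertices. Extrusion per mm of travel: 0.4 × 0.3 / (π × 0.875²) = 0.049890. Accumulating E over each segment gives final E = 1.2266.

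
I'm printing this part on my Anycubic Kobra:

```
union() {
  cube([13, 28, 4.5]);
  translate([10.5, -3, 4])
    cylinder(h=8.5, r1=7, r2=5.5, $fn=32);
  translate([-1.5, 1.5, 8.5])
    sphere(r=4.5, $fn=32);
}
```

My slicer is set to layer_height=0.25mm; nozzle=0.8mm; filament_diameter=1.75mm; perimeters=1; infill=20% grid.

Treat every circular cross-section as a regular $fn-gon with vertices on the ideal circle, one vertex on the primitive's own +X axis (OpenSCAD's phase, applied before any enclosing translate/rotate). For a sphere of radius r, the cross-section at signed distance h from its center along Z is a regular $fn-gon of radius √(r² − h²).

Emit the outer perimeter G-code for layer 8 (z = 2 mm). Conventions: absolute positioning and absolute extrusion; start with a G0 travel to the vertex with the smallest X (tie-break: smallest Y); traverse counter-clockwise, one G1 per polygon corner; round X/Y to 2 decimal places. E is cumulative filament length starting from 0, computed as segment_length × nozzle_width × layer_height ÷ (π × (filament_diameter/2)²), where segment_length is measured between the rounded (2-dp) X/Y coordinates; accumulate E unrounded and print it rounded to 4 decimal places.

At z = 2 mm: the 13×28 cube contributes its full rectangle; the cone at (10.5, -3) does not reach this height (z outside [4, 12.5]); the sphere at (-1.5, 1.5) is absent (|z−center|=6.500 > r=4.5); Combining (union): only the 13×28 cube is present, so the union is just that shape — 1 connected region. The outline is a single polygon with 4 vertices. Extrusion per mm of travel: 0.8 × 0.25 / (π × 0.875²) = 0.083150. Accumulating E over each segment gives final E = 6.8183.

G0 X0.00 Y0.00 Z2.00
G1 X13.00 Y0.00 E1.0810
G1 X13.00 Y28.00 E3.4092
G1 X0.00 Y28.00 E4.4901
G1 X0.00 Y0.00 E6.8183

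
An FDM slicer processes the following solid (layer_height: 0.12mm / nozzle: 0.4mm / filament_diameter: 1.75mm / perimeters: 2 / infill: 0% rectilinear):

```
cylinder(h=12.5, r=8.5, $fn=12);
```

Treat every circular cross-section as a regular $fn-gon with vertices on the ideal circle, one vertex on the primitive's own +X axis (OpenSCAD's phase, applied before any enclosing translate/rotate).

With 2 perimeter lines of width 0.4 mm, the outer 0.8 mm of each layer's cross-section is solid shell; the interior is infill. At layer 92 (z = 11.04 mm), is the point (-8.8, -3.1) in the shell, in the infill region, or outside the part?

outside

At z = 11.04 mm: the cylinder: section is a regular 12-gon, circumradius r=8.5. Overall, the cross-section is a single solid region. The nearest boundary edge runs (-8.50, 0.00)→(-7.36, -4.25); distance from the point to it = 1.09 mm. The point is not inside any of the regions above, so it lies outside the cross-section (1.09 mm from the nearest boundary).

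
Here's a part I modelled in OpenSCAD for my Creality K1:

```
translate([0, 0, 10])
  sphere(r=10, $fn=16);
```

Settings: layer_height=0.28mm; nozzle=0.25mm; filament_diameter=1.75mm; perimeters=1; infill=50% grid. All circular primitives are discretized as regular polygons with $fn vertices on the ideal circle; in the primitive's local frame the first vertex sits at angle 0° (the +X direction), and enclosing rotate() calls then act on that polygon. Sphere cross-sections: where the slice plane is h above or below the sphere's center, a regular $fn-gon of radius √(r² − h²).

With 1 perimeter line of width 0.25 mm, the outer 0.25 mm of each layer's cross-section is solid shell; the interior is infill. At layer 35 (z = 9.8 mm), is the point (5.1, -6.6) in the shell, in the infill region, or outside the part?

At z = 9.8 mm: the r=10 sphere contributes a regular 16-gon of circumradius √(10²−0.2²) = 9.998. Overall, the cross-section is a single solid region. The nearest boundary edge runs (3.83, -9.24)→(7.07, -7.07); distance from the point to it = 1.48 mm. The point is inside the cross-section and 1.48 mm from the nearest boundary — more than the 0.25 mm shell width (1 × 0.25), so it's in the infill interior.

infill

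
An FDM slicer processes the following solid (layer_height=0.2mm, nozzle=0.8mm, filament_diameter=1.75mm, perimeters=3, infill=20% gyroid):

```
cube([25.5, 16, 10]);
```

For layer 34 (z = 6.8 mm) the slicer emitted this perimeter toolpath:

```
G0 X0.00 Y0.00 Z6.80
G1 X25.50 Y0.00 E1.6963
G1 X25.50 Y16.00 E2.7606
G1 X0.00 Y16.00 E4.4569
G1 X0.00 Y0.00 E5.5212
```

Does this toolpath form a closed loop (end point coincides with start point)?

Start point (G0): (0.00, 0.00). End point (last G1): the path returns to the start — closed.

yes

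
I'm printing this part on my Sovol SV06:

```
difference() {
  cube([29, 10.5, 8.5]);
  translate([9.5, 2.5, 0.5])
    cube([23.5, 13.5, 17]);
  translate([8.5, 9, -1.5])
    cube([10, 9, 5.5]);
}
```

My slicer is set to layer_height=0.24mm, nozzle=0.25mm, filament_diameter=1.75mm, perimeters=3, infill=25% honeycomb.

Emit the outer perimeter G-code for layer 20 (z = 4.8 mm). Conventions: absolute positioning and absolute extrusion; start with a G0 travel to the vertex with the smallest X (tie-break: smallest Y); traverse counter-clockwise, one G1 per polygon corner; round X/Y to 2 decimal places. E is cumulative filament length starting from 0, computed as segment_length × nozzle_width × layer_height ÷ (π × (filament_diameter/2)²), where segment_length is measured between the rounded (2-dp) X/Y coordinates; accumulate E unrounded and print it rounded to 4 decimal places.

G0 X0.00 Y0.00 Z4.80
G1 X29.00 Y0.00 E0.7234
G1 X29.00 Y2.50 E0.7858
G1 X9.50 Y2.50 E1.2722
G1 X9.50 Y10.50 E1.4718
G1 X0.00 Y10.50 E1.7087
G1 X0.00 Y0.00 E1.9707

At z = 4.8 mm: the 29×10.5 cube contributes its full rectangle; the cube at (9.5, 2.5) is present — its section is the full 23.5×13.5 rectangle; the cube at (8.5, 9) does not reach this height (z outside [-1.5, 4]); Subtracting the remaining from the first: starting from the 29×10.5 cube, the 23.5×13.5 cube at (9.5, 2.5) partially overlaps it — only the 156.00 mm² overlap (of its 317.25 mm²) is removed, clipping the outline — 1 connected region. The outline is a single polygon with 6 vertices. Extrusion per mm of travel: 0.25 × 0.24 / (π × 0.875²) = 0.024945. Accumulating E over each segment gives final E = 1.9707.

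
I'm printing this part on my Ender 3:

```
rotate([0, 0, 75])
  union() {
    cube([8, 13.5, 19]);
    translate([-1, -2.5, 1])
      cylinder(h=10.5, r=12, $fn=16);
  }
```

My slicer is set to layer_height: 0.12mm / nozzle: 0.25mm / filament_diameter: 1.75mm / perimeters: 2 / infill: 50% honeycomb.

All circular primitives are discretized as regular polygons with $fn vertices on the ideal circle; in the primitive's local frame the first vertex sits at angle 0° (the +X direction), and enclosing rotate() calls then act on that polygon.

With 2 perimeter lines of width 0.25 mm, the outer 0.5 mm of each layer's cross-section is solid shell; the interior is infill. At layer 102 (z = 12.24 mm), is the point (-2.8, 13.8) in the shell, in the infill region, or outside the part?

outside

At z = 12.24 mm: the cube is present — its section is the full 8×13.5 rectangle; the cylinder at (-1, -2.5) is absent (z outside [1, 11.5]); Combining (union): only the 8×13.5 cube is present, so the union is just that shape — 1 connected region; (whole slice rotated 75° about Z — lengths, areas and connectivity unchanged). Overall, the cross-section is a single solid region. Undo the 75° rotation: the query point maps to (12.605, 6.276) in the un-rotated model frame. The nearest boundary edge runs (8.00, 0.00)→(8.00, 13.50); distance from the point to it = 4.61 mm. The point is not inside any of the regions above, so it lies outside the cross-section (4.61 mm from the nearest boundary).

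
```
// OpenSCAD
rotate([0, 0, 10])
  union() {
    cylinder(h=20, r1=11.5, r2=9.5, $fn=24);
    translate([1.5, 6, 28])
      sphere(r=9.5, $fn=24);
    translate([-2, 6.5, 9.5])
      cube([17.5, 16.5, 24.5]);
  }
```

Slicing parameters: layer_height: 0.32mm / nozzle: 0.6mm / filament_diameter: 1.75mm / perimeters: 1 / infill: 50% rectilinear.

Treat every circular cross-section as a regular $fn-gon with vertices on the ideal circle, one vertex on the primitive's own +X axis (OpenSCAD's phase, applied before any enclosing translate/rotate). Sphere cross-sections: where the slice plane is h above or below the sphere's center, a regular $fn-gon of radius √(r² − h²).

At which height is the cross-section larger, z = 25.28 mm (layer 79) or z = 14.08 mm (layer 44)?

Layer 79 (z = 25.28): the cone is not intersected at this z (z outside [0, 20]); the r=9.5 sphere at (1.5, 6) slices to a regular 24-gon of circumradius 9.102 (√(r²−h²) with h=2.72 from center) (area = (24/2)·9.102²·sin(360°/24) = 257.32 mm²); the cube at (-2, 6.5) (footprint 17.5×16.5) is included at this height (area 288.75 mm²); Combining (union): the regions partially overlap — summed areas 546.07 mm² minus the doubly-counted overlap 88.91 mm² gives 457.16 mm² — area = 457.16 mm²; (whole slice rotated 10° about Z — lengths, areas and connectivity unchanged). So its area = 457.16 mm². Layer 44 (z = 14.08): the cone contributes a regular 24-gon of circumradius 10.092 (interpolated between r1=11.5 and r2=9.5 at t=0.704) (area = (24/2)·10.092²·sin(360°/24) = 316.32 mm²); the sphere at (1.5, 6) is not intersected at this z (|z−center|=13.920 > r=9.5); the 17.5×16.5 cube at (-2, 6.5) contributes its full rectangle (area 288.75 mm²); Merging all regions: the regions partially overlap — summed areas 605.07 mm² minus the doubly-counted overlap 25.69 mm² gives 579.38 mm² — area = 579.38 mm²; (whole slice rotated 10° about Z — lengths, areas and connectivity unchanged). So its area = 579.38 mm². Layer 44 is larger (579.38 vs 457.16 mm²).

layer 44 (z = 14.08 mm)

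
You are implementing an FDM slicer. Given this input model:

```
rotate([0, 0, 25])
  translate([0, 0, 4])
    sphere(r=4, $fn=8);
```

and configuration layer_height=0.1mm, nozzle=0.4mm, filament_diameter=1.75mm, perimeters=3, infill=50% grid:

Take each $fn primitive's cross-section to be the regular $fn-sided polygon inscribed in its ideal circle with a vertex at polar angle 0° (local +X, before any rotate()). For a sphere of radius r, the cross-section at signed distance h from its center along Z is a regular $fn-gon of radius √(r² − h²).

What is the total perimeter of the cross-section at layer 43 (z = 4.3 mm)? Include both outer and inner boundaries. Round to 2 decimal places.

24.42 mm

At z = 4.3 mm: the sphere: section is a regular 8-gon, circumradius = √(r²−h²) = √(4²−0.3²) = 3.989 (perimeter = 2·8·3.989·sin(180°/8) = 24.42 mm); (rotated 25° about Z; rotation is an isometry so areas/perimeters/island counts are preserved). Overall, the cross-section is a single solid region. Total boundary length (outer) = 24.42 mm.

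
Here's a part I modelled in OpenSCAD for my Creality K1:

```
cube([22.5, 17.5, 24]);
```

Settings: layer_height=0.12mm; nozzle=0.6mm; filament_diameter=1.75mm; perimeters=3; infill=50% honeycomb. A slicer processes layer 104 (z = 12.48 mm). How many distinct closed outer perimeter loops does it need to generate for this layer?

1

At z = 12.48 mm: the 22.5×17.5 cube contributes its full rectangle. The result has 1 disconnected region.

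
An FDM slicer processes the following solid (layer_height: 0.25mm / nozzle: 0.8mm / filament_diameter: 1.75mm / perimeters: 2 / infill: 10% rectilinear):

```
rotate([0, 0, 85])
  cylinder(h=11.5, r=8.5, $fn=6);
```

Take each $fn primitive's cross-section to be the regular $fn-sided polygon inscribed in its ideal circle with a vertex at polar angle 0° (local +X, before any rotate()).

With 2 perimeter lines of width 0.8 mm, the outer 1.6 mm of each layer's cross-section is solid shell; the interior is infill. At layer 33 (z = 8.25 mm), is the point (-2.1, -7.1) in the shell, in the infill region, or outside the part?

At z = 8.25 mm: the cylinder: section is a regular 6-gon, circumradius r=8.5; (rotated 85° about Z; rotation is an isometry so areas/perimeters/island counts are preserved). Overall, the cross-section is a single solid region. Undo the 85° rotation: the query point maps to (-7.256, 1.473) in the un-rotated model frame. The nearest boundary edge runs (-4.25, 7.36)→(-8.50, 0.00); distance from the point to it = 0.34 mm. The point is inside the cross-section, 0.34 mm from the nearest boundary — within the 1.6 mm shell band (2 × 0.8).

shell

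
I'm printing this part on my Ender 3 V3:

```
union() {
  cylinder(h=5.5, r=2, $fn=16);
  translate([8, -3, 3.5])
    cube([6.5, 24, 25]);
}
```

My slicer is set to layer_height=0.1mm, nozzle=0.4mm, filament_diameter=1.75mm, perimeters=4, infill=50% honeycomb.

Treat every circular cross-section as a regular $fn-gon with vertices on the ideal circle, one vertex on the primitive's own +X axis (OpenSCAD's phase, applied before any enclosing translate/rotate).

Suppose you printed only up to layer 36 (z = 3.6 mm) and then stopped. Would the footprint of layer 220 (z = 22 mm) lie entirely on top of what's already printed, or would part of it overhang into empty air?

Compare the two slices. At z = 3.6: the r=2 cylinder contributes a regular 16-gon of circumradius 2 (area = (16/2)·2.000²·sin(360°/16) = 12.25 mm²); the cube at (8, -3) is present — its section is the full 6.5×24 rectangle (area 156.00 mm²); Merging all regions: the 2 present regions are separate (no shared area or edge), so areas and boundary lengths simply add and each stays a separate island — area = 168.25 mm². At z = 22: the cylinder does not reach this height (z outside [0, 5.5]); the cube at (8, -3) is present — its section is the full 6.5×24 rectangle (area 156.00 mm²); Combining (union): only the 6.5×24 cube at (8, -3) is present, so the union is just that shape — area = 156.00 mm². Checking containment: the cross-section at z = 22 is a subset of the cross-section at z = 3.6.

entirely on top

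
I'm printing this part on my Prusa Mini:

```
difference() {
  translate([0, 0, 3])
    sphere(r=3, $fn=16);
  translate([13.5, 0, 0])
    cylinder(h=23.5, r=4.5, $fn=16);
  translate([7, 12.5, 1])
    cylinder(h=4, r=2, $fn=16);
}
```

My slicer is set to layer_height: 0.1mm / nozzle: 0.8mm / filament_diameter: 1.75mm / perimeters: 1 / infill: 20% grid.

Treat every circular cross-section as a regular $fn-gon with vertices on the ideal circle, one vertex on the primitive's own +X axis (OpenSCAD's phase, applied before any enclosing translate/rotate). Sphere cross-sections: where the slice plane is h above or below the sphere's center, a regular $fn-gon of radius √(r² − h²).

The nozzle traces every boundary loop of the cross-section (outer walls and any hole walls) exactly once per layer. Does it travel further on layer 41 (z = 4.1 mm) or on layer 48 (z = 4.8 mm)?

Layer 41 (z = 4.1): the sphere: section is a regular 16-gon, circumradius = √(r²−h²) = √(3²−1.1²) = 2.791 (perimeter = 2·16·2.791·sin(180°/16) = 17.42 mm); the r=4.5 cylinder at (13.5, 0) gives a regular 16-gon of circumradius 4.5 (constant along its height) (perimeter = 2·16·4.500·sin(180°/16) = 28.09 mm); the cylinder at (7, 12.5): section is a regular 16-gon, circumradius r=2 (perimeter = 2·16·2.000·sin(180°/16) = 12.49 mm); After the difference (first − rest): starting from the r=3 sphere, the r=4.5 cylinder at (13.5, 0) misses the remaining region (no effect); the r=2 cylinder at (7, 12.5) misses the remaining region (no effect) — boundary = 17.42 mm. So its perimeter = 17.42 mm. Layer 48 (z = 4.8): the r=3 sphere contributes a regular 16-gon of circumradius √(3²−1.8²) = 2.400 (perimeter = 2·16·2.400·sin(180°/16) = 14.98 mm); the cylinder at (13.5, 0): section is a regular 16-gon, circumradius r=4.5 (perimeter = 2·16·4.500·sin(180°/16) = 28.09 mm); the cylinder at (7, 12.5): section is a regular 16-gon, circumradius r=2 (perimeter = 2·16·2.000·sin(180°/16) = 12.49 mm); Taking the first minus the rest: starting from the r=3 sphere, the r=4.5 cylinder at (13.5, 0) misses the remaining region (no effect); the r=2 cylinder at (7, 12.5) misses the remaining region (no effect) — boundary = 14.98 mm. So its perimeter = 14.98 mm. Layer 41 is larger (17.42 vs 14.98 mm).

layer 41 (z = 4.1 mm)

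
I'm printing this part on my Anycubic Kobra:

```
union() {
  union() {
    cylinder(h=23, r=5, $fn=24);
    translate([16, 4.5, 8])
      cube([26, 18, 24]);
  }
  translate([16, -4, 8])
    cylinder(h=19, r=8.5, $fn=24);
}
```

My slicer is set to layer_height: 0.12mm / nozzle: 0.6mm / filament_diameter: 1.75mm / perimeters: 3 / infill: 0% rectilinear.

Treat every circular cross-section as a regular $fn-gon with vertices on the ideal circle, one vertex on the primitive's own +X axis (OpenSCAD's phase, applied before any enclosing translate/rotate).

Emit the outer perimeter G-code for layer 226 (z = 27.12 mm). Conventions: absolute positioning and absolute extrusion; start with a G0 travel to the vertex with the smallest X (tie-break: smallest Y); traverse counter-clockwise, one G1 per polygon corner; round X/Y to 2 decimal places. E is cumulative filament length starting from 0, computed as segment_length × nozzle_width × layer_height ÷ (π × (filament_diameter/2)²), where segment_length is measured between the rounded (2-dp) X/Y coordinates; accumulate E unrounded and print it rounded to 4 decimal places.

At z = 27.12 mm: the cylinder is not intersected at this z (z outside [0, 23]); the cube at (16, 4.5) is present — its section is the full 26×18 rectangle; Taking the union: only the 26×18 cube at (16, 4.5) is present, so the union is just that shape — 1 connected region; the cylinder at (16, -4) is not intersected at this z (z outside [8, 27]); Taking the union: only the result so far is present, so the union is just that shape — 1 connected region. The outline is a single polygon with 4 vertices. Extrusion per mm of travel: 0.6 × 0.12 / (π × 0.875²) = 0.029934. Accumulating E over each segment gives final E = 2.6342.

G0 X16.00 Y4.50 Z27.12
G1 X42.00 Y4.50 E0.7783
G1 X42.00 Y22.50 E1.3171
G1 X16.00 Y22.50 E2.0954
G1 X16.00 Y4.50 E2.6342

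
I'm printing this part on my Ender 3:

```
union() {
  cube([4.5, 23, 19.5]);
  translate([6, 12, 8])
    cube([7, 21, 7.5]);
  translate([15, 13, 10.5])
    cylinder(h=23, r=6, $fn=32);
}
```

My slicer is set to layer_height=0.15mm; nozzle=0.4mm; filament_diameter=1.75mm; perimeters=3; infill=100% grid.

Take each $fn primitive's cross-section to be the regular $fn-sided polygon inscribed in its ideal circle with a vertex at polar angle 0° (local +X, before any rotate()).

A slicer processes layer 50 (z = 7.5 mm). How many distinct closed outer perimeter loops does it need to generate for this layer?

1

At z = 7.5 mm: the cube (footprint 4.5×23) is included at this height; the cube at (6, 12) is not intersected at this z (z outside [8, 15.5]); the cylinder at (15, 13) is not intersected at this z (z outside [10.5, 33.5]); Taking the union: only the 4.5×23 cube is present, so the union is just that shape — 1 connected region. The result has 1 disconnected region.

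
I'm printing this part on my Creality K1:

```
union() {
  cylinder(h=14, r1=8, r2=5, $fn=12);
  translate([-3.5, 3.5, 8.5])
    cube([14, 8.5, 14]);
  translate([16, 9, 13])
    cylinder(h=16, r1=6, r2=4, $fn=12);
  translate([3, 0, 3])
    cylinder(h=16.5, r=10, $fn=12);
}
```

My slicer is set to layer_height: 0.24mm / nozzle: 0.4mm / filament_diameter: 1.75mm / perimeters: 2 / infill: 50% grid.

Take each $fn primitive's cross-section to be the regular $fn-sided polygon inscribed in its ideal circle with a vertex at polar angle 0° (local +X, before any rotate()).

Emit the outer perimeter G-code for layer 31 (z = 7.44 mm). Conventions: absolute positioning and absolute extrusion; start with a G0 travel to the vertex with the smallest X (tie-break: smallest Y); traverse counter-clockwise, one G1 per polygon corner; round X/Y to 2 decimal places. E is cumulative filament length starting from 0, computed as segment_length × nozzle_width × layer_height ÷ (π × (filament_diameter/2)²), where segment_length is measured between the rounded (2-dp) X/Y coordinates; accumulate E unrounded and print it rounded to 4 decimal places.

At z = 7.44 mm: the cone: at t=0.531 of its height the radius interpolates to r₁+(r₂−r₁)t = 6.406, giving a regular 12-gon of that circumradius; the cube at (-3.5, 3.5) is not intersected at this z (z outside [8.5, 22.5]); the cone at (16, 9) is absent (z outside [13, 29]); the r=10 cylinder at (3, 0) gives a regular 12-gon of circumradius 10 (constant along its height); Combining (union): the cone lies entirely inside the r=10 cylinder at (3, 0), so the union is just the r=10 cylinder at (3, 0) — 1 connected region. The outline is a single polygon with 12 vertices. Extrusion per mm of travel: 0.4 × 0.24 / (π × 0.875²) = 0.039912. Accumulating E over each segment gives final E = 2.4792.

G0 X-7.00 Y0.00 Z7.44
G1 X-5.66 Y-5.00 E0.2066
G1 X-2.00 Y-8.66 E0.4132
G1 X3.00 Y-10.00 E0.6198
G1 X8.00 Y-8.66 E0.8264
G1 X11.66 Y-5.00 E1.0330
G1 X13.00 Y0.00 E1.2396
G1 X11.66 Y5.00 E1.4462
G1 X8.00 Y8.66 E1.6528
G1 X3.00 Y10.00 E1.8594
G1 X-2.00 Y8.66 E2.0660
G1 X-5.66 Y5.00 E2.2726
G1 X-7.00 Y0.00 E2.4792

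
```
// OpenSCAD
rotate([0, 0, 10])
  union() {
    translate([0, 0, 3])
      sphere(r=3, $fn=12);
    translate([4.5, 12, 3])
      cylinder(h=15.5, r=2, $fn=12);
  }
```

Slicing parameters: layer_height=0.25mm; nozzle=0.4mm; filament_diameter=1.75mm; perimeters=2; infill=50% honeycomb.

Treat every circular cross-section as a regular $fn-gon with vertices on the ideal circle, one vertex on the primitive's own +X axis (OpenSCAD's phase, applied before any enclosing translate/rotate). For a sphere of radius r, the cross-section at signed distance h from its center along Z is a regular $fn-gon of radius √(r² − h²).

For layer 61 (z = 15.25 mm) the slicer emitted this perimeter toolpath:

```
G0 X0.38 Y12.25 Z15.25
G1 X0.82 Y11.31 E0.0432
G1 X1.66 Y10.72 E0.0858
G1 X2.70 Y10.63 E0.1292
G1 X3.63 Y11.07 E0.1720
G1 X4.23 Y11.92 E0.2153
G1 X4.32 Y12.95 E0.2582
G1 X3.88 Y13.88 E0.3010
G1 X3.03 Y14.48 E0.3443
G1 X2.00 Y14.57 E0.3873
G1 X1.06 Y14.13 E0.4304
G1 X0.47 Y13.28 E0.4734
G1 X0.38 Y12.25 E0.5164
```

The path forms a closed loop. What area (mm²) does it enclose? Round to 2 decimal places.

12.00 mm²

Apply the shoelace formula to the sequence of (X, Y) vertices; enclosed area = 12.00 mm².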